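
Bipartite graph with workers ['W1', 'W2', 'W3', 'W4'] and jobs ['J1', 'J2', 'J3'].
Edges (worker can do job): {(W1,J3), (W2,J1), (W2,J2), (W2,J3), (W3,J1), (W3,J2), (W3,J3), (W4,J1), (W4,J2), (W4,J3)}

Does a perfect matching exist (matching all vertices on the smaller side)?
Yes, perfect matching exists (size 3)

Perfect matching: {(W2,J2), (W3,J3), (W4,J1)}
All 3 vertices on the smaller side are matched.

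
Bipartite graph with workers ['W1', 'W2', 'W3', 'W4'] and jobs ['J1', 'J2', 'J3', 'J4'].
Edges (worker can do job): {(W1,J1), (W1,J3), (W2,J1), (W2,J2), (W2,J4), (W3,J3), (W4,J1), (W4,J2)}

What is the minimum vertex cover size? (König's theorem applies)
Minimum vertex cover size = 4

By König's theorem: in bipartite graphs,
min vertex cover = max matching = 4

Maximum matching has size 4, so minimum vertex cover also has size 4.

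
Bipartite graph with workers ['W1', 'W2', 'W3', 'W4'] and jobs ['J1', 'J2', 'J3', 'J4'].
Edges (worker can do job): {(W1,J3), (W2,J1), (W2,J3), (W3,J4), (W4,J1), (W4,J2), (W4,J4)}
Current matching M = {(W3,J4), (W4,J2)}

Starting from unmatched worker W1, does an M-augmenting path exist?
Yes: W1 → J3

An M-augmenting path alternates non-matching / matching edges, starting and ending at unmatched vertices.
Path: W1 → J3
(J3 is unmatched in M, so the path is augmenting.)
Flipping edges along this path would increase |M| from 2 to 3.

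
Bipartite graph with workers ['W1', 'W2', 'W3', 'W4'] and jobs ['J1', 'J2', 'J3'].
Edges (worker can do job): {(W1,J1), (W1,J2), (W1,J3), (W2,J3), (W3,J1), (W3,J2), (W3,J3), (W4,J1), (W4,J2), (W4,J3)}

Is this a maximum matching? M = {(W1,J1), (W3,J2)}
No, size 2 is not maximum

Proposed matching has size 2.
Maximum matching size for this graph: 3.

This is NOT maximum - can be improved to size 3.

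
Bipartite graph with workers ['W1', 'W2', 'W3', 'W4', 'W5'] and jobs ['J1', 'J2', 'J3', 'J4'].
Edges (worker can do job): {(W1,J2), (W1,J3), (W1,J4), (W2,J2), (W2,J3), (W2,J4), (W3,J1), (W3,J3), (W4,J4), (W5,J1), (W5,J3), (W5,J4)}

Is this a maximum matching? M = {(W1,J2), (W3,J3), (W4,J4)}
No, size 3 is not maximum

Proposed matching has size 3.
Maximum matching size for this graph: 4.

This is NOT maximum - can be improved to size 4.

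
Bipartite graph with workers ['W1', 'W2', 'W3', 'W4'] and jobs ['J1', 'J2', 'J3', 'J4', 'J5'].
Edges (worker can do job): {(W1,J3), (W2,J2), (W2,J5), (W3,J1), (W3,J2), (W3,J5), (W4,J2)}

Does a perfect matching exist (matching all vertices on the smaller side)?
Yes, perfect matching exists (size 4)

Perfect matching: {(W1,J3), (W2,J5), (W3,J1), (W4,J2)}
All 4 vertices on the smaller side are matched.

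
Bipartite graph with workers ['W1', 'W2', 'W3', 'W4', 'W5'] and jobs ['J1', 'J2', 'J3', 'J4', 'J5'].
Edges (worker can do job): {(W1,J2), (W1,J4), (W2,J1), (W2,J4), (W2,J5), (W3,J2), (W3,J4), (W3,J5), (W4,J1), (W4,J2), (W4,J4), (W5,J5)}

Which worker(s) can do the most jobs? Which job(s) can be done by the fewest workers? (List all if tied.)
Most versatile: W2, W3, W4 (3 jobs); Least covered: J3 (0 workers)

Worker degrees (jobs they can do): W1:2, W2:3, W3:3, W4:3, W5:1
Job degrees (workers who can do it): J1:2, J2:3, J3:0, J4:4, J5:3

Maximum worker degree is 3, achieved by: W2, W3, W4
Minimum job degree is 0, achieved by: J3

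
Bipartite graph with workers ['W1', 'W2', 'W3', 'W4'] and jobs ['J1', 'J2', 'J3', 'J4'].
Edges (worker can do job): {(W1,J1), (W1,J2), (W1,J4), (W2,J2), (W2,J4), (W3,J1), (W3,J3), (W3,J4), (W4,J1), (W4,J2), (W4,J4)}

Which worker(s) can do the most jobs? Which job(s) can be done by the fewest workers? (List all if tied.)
Most versatile: W1, W3, W4 (3 jobs); Least covered: J3 (1 workers)

Worker degrees (jobs they can do): W1:3, W2:2, W3:3, W4:3
Job degrees (workers who can do it): J1:3, J2:3, J3:1, J4:4

Maximum worker degree is 3, achieved by: W1, W3, W4
Minimum job degree is 1, achieved by: J3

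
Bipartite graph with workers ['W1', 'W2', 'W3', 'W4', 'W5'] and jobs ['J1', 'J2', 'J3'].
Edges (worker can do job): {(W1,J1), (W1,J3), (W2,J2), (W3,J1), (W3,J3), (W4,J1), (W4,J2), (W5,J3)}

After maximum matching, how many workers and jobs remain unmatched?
Unmatched: 2 workers, 0 jobs

Maximum matching size: 3
Workers: 5 total, 3 matched, 2 unmatched
Jobs: 3 total, 3 matched, 0 unmatched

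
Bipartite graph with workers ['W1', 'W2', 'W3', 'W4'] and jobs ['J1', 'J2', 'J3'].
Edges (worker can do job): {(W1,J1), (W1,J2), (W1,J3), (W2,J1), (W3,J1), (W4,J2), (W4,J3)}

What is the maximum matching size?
Maximum matching size = 3

Maximum matching: {(W1,J3), (W3,J1), (W4,J2)}
Size: 3

This assigns 3 workers to 3 distinct jobs.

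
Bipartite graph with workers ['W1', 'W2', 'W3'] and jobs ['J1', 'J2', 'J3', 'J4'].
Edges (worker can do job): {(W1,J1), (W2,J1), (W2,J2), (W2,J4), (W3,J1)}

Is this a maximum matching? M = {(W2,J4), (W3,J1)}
Yes, size 2 is maximum

Proposed matching has size 2.
Maximum matching size for this graph: 2.

This is a maximum matching.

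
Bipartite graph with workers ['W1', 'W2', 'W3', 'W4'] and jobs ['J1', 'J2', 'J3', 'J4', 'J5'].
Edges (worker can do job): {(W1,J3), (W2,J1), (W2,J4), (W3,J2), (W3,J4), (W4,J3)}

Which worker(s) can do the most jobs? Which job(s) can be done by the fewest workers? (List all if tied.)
Most versatile: W2, W3 (2 jobs); Least covered: J5 (0 workers)

Worker degrees (jobs they can do): W1:1, W2:2, W3:2, W4:1
Job degrees (workers who can do it): J1:1, J2:1, J3:2, J4:2, J5:0

Maximum worker degree is 2, achieved by: W2, W3
Minimum job degree is 0, achieved by: J5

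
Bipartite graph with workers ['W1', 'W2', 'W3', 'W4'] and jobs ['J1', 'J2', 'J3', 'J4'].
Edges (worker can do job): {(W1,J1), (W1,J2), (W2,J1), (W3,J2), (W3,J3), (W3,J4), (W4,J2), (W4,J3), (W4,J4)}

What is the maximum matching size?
Maximum matching size = 4

Maximum matching: {(W1,J2), (W2,J1), (W3,J3), (W4,J4)}
Size: 4

This assigns 4 workers to 4 distinct jobs.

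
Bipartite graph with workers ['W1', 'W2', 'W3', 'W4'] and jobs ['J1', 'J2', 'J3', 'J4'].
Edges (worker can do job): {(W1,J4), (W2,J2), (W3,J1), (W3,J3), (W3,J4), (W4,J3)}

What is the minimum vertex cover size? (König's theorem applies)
Minimum vertex cover size = 4

By König's theorem: in bipartite graphs,
min vertex cover = max matching = 4

Maximum matching has size 4, so minimum vertex cover also has size 4.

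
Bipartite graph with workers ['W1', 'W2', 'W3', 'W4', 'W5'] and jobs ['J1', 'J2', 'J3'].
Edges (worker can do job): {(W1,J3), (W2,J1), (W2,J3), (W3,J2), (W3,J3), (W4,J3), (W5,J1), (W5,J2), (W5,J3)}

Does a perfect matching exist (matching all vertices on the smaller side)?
Yes, perfect matching exists (size 3)

Perfect matching: {(W3,J2), (W4,J3), (W5,J1)}
All 3 vertices on the smaller side are matched.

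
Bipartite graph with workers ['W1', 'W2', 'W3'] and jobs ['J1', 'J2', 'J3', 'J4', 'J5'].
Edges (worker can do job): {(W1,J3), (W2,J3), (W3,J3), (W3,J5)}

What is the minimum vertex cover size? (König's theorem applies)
Minimum vertex cover size = 2

By König's theorem: in bipartite graphs,
min vertex cover = max matching = 2

Maximum matching has size 2, so minimum vertex cover also has size 2.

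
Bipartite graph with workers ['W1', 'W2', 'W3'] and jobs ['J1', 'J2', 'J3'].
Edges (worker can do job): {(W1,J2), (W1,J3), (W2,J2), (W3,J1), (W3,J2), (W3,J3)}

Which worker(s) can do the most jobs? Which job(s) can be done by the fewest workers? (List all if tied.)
Most versatile: W3 (3 jobs); Least covered: J1 (1 workers)

Worker degrees (jobs they can do): W1:2, W2:1, W3:3
Job degrees (workers who can do it): J1:1, J2:3, J3:2

Maximum worker degree is 3, achieved by: W3
Minimum job degree is 1, achieved by: J1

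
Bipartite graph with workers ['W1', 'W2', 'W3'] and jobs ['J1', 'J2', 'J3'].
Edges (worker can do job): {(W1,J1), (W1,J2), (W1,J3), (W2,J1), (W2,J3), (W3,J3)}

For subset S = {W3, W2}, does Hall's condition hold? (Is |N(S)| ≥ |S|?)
Yes: |N(S)| = 2, |S| = 2

Subset S = {W3, W2}
Neighbors N(S) = {J1, J3}

|N(S)| = 2, |S| = 2
Hall's condition: |N(S)| ≥ |S| is satisfied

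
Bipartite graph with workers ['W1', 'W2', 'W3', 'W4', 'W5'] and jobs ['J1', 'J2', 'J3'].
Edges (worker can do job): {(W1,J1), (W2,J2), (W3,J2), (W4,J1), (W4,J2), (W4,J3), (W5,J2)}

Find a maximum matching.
Matching: {(W1,J1), (W3,J2), (W4,J3)}

Maximum matching (size 3):
  W1 → J1
  W3 → J2
  W4 → J3

Each worker is assigned to at most one job, and each job to at most one worker.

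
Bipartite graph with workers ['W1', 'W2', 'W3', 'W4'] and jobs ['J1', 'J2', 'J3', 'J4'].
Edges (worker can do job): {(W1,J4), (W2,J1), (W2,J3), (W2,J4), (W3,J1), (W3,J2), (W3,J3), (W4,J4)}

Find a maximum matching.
Matching: {(W2,J1), (W3,J2), (W4,J4)}

Maximum matching (size 3):
  W2 → J1
  W3 → J2
  W4 → J4

Each worker is assigned to at most one job, and each job to at most one worker.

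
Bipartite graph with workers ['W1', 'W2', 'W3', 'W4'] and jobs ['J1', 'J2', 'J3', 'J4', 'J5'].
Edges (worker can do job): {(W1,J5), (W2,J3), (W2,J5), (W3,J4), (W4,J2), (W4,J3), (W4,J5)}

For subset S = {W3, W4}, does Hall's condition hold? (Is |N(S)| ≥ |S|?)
Yes: |N(S)| = 4, |S| = 2

Subset S = {W3, W4}
Neighbors N(S) = {J2, J3, J4, J5}

|N(S)| = 4, |S| = 2
Hall's condition: |N(S)| ≥ |S| is satisfied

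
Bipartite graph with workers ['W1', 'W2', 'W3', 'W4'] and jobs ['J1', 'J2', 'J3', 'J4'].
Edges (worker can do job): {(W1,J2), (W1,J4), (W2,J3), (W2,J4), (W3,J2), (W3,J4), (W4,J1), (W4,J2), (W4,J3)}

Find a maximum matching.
Matching: {(W1,J2), (W2,J3), (W3,J4), (W4,J1)}

Maximum matching (size 4):
  W1 → J2
  W2 → J3
  W3 → J4
  W4 → J1

Each worker is assigned to at most one job, and each job to at most one worker.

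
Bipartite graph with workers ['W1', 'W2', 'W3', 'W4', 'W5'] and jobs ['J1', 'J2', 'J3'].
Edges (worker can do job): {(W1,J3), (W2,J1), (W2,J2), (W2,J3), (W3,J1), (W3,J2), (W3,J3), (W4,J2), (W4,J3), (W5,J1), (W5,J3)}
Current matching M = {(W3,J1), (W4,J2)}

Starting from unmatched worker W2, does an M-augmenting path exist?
Yes: W2 → J3

An M-augmenting path alternates non-matching / matching edges, starting and ending at unmatched vertices.
Path: W2 → J3
(J3 is unmatched in M, so the path is augmenting.)
Flipping edges along this path would increase |M| from 2 to 3.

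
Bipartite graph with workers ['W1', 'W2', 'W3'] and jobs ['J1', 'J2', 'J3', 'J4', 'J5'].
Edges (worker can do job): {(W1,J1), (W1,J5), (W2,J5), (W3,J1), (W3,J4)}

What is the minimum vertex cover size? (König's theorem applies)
Minimum vertex cover size = 3

By König's theorem: in bipartite graphs,
min vertex cover = max matching = 3

Maximum matching has size 3, so minimum vertex cover also has size 3.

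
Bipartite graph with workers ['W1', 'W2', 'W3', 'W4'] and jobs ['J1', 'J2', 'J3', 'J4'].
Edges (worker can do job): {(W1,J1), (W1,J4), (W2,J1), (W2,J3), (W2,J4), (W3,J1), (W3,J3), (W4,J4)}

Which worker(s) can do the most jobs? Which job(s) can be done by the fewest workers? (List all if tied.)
Most versatile: W2 (3 jobs); Least covered: J2 (0 workers)

Worker degrees (jobs they can do): W1:2, W2:3, W3:2, W4:1
Job degrees (workers who can do it): J1:3, J2:0, J3:2, J4:3

Maximum worker degree is 3, achieved by: W2
Minimum job degree is 0, achieved by: J2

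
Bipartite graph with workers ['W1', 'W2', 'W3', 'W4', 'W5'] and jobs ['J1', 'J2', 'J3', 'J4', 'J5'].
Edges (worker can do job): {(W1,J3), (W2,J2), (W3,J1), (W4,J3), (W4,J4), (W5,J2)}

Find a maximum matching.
Matching: {(W1,J3), (W3,J1), (W4,J4), (W5,J2)}

Maximum matching (size 4):
  W1 → J3
  W3 → J1
  W4 → J4
  W5 → J2

Each worker is assigned to at most one job, and each job to at most one worker.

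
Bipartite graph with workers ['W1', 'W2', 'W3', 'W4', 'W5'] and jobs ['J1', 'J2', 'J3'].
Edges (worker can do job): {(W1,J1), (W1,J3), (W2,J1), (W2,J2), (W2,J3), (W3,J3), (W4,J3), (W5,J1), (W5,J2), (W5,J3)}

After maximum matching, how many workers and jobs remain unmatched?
Unmatched: 2 workers, 0 jobs

Maximum matching size: 3
Workers: 5 total, 3 matched, 2 unmatched
Jobs: 3 total, 3 matched, 0 unmatched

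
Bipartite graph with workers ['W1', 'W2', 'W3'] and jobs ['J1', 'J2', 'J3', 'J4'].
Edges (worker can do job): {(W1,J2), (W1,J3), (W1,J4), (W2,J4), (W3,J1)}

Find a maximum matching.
Matching: {(W1,J3), (W2,J4), (W3,J1)}

Maximum matching (size 3):
  W1 → J3
  W2 → J4
  W3 → J1

Each worker is assigned to at most one job, and each job to at most one worker.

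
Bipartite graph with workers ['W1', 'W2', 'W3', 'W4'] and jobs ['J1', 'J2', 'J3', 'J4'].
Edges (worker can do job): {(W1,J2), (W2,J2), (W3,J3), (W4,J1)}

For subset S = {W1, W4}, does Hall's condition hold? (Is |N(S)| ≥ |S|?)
Yes: |N(S)| = 2, |S| = 2

Subset S = {W1, W4}
Neighbors N(S) = {J1, J2}

|N(S)| = 2, |S| = 2
Hall's condition: |N(S)| ≥ |S| is satisfied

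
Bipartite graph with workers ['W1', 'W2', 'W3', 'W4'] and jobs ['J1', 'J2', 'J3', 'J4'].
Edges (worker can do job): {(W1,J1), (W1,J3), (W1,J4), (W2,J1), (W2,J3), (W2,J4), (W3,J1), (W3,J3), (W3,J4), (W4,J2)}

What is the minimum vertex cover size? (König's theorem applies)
Minimum vertex cover size = 4

By König's theorem: in bipartite graphs,
min vertex cover = max matching = 4

Maximum matching has size 4, so minimum vertex cover also has size 4.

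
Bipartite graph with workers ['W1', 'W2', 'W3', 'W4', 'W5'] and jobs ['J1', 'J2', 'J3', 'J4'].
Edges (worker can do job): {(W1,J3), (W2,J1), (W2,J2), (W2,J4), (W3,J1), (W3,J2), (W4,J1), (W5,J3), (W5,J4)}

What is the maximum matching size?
Maximum matching size = 4

Maximum matching: {(W1,J3), (W2,J2), (W3,J1), (W5,J4)}
Size: 4

This assigns 4 workers to 4 distinct jobs.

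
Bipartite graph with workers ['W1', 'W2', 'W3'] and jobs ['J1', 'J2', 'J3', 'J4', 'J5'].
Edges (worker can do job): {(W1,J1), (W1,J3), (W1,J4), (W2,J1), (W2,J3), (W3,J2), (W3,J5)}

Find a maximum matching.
Matching: {(W1,J1), (W2,J3), (W3,J5)}

Maximum matching (size 3):
  W1 → J1
  W2 → J3
  W3 → J5

Each worker is assigned to at most one job, and each job to at most one worker.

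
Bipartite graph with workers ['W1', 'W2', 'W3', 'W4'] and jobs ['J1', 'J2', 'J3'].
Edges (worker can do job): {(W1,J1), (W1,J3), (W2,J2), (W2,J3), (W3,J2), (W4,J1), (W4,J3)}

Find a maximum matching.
Matching: {(W1,J3), (W3,J2), (W4,J1)}

Maximum matching (size 3):
  W1 → J3
  W3 → J2
  W4 → J1

Each worker is assigned to at most one job, and each job to at most one worker.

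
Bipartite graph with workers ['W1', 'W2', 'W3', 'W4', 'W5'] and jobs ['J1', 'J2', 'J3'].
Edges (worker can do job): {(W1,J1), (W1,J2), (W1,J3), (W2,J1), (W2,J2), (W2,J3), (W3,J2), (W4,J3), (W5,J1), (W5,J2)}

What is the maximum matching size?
Maximum matching size = 3

Maximum matching: {(W3,J2), (W4,J3), (W5,J1)}
Size: 3

This assigns 3 workers to 3 distinct jobs.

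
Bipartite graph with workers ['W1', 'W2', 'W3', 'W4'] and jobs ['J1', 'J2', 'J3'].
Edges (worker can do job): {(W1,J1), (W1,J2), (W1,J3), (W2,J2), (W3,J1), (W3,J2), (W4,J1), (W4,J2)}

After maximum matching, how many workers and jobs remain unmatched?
Unmatched: 1 workers, 0 jobs

Maximum matching size: 3
Workers: 4 total, 3 matched, 1 unmatched
Jobs: 3 total, 3 matched, 0 unmatched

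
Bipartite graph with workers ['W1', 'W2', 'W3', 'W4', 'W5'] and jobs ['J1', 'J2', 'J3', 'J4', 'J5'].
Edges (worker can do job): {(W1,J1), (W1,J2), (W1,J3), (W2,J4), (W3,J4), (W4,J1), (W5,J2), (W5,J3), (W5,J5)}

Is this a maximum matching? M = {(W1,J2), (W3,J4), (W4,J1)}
No, size 3 is not maximum

Proposed matching has size 3.
Maximum matching size for this graph: 4.

This is NOT maximum - can be improved to size 4.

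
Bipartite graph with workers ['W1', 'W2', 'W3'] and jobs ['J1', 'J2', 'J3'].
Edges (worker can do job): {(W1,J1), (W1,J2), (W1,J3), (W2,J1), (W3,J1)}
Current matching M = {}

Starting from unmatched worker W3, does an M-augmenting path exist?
Yes: W3 → J1

An M-augmenting path alternates non-matching / matching edges, starting and ending at unmatched vertices.
Path: W3 → J1
(J1 is unmatched in M, so the path is augmenting.)
Flipping edges along this path would increase |M| from 0 to 1.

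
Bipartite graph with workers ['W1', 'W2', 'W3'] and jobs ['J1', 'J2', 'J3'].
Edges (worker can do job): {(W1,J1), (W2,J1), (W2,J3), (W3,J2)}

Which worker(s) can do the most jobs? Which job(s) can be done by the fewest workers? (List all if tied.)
Most versatile: W2 (2 jobs); Least covered: J2, J3 (1 workers)

Worker degrees (jobs they can do): W1:1, W2:2, W3:1
Job degrees (workers who can do it): J1:2, J2:1, J3:1

Maximum worker degree is 2, achieved by: W2
Minimum job degree is 1, achieved by: J2, J3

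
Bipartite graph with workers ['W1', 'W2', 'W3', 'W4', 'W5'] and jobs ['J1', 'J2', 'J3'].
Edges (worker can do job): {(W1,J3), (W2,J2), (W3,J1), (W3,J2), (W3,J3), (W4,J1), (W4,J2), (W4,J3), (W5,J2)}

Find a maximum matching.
Matching: {(W1,J3), (W3,J2), (W4,J1)}

Maximum matching (size 3):
  W1 → J3
  W3 → J2
  W4 → J1

Each worker is assigned to at most one job, and each job to at most one worker.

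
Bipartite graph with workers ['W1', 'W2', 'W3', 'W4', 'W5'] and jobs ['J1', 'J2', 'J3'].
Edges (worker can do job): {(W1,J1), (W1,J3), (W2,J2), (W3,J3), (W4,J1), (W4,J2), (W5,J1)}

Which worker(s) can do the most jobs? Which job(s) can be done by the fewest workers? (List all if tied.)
Most versatile: W1, W4 (2 jobs); Least covered: J2, J3 (2 workers)

Worker degrees (jobs they can do): W1:2, W2:1, W3:1, W4:2, W5:1
Job degrees (workers who can do it): J1:3, J2:2, J3:2

Maximum worker degree is 2, achieved by: W1, W4
Minimum job degree is 2, achieved by: J2, J3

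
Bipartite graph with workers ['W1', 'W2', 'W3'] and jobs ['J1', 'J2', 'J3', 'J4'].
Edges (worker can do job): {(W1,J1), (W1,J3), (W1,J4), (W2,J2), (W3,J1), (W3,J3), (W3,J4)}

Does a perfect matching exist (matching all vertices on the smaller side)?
Yes, perfect matching exists (size 3)

Perfect matching: {(W1,J3), (W2,J2), (W3,J1)}
All 3 vertices on the smaller side are matched.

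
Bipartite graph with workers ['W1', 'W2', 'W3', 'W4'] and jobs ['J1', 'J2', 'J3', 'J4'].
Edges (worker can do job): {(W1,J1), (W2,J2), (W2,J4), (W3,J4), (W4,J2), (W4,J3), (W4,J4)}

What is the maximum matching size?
Maximum matching size = 4

Maximum matching: {(W1,J1), (W2,J2), (W3,J4), (W4,J3)}
Size: 4

This assigns 4 workers to 4 distinct jobs.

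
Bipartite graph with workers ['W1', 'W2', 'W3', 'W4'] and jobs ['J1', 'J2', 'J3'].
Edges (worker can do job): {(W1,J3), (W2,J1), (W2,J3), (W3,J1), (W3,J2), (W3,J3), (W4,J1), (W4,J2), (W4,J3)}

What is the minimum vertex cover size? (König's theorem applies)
Minimum vertex cover size = 3

By König's theorem: in bipartite graphs,
min vertex cover = max matching = 3

Maximum matching has size 3, so minimum vertex cover also has size 3.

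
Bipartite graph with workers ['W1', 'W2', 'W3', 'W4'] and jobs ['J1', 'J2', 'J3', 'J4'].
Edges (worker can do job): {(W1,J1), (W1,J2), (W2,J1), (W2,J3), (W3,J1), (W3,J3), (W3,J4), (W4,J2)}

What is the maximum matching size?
Maximum matching size = 4

Maximum matching: {(W1,J1), (W2,J3), (W3,J4), (W4,J2)}
Size: 4

This assigns 4 workers to 4 distinct jobs.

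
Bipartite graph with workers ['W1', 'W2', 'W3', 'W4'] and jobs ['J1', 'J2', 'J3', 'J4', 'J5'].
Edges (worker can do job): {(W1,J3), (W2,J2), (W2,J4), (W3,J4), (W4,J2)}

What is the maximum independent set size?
Maximum independent set = 6

By König's theorem:
- Min vertex cover = Max matching = 3
- Max independent set = Total vertices - Min vertex cover
- Max independent set = 9 - 3 = 6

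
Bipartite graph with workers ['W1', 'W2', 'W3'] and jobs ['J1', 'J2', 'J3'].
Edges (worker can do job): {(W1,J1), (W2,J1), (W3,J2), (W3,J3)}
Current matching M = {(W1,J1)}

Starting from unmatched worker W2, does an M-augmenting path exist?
No augmenting path from W2

Alternating search from W2 reaches jobs: {J1}.
Every reachable job is already matched in M, and following those matched edges back to workers exposes no further unvisited jobs.
No M-augmenting path from W2 exists.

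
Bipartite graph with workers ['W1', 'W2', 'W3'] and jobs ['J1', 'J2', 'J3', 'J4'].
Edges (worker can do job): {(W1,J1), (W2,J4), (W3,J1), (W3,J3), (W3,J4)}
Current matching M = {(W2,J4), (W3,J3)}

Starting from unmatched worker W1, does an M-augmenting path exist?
Yes: W1 → J1

An M-augmenting path alternates non-matching / matching edges, starting and ending at unmatched vertices.
Path: W1 → J1
(J1 is unmatched in M, so the path is augmenting.)
Flipping edges along this path would increase |M| from 2 to 3.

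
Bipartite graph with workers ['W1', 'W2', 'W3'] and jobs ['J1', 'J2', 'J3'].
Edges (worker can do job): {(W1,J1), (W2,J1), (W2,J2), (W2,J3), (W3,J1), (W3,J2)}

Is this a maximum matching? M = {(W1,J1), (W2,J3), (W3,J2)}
Yes, size 3 is maximum

Proposed matching has size 3.
Maximum matching size for this graph: 3.

This is a maximum matching.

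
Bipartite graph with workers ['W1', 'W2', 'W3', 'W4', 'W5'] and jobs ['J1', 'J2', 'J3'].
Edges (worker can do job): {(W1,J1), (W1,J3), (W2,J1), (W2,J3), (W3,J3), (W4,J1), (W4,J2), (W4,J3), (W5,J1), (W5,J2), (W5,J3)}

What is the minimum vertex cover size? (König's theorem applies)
Minimum vertex cover size = 3

By König's theorem: in bipartite graphs,
min vertex cover = max matching = 3

Maximum matching has size 3, so minimum vertex cover also has size 3.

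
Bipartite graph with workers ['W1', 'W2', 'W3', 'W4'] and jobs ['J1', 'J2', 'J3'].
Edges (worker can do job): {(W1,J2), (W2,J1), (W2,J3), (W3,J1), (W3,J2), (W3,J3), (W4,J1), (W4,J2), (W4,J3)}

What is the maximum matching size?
Maximum matching size = 3

Maximum matching: {(W2,J3), (W3,J1), (W4,J2)}
Size: 3

This assigns 3 workers to 3 distinct jobs.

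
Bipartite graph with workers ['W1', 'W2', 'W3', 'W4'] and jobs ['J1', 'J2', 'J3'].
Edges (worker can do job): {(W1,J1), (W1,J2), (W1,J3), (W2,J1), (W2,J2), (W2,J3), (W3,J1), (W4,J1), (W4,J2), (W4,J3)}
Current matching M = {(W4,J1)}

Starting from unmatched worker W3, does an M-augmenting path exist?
Yes: W3 → J1 → W4 → J2

An M-augmenting path alternates non-matching / matching edges, starting and ending at unmatched vertices.
Path: W3 → J1 → W4 → J2
(J2 is unmatched in M, so the path is augmenting.)
Flipping edges along this path would increase |M| from 1 to 2.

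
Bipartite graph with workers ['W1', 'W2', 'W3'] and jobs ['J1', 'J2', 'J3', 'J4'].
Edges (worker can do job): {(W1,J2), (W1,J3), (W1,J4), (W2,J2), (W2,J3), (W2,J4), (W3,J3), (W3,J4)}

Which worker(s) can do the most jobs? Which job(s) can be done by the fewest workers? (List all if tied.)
Most versatile: W1, W2 (3 jobs); Least covered: J1 (0 workers)

Worker degrees (jobs they can do): W1:3, W2:3, W3:2
Job degrees (workers who can do it): J1:0, J2:2, J3:3, J4:3

Maximum worker degree is 3, achieved by: W1, W2
Minimum job degree is 0, achieved by: J1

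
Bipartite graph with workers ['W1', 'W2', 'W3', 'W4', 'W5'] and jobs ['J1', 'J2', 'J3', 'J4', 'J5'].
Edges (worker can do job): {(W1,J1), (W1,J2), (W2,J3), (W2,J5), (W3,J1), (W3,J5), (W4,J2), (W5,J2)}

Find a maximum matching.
Matching: {(W1,J1), (W2,J3), (W3,J5), (W5,J2)}

Maximum matching (size 4):
  W1 → J1
  W2 → J3
  W3 → J5
  W5 → J2

Each worker is assigned to at most one job, and each job to at most one worker.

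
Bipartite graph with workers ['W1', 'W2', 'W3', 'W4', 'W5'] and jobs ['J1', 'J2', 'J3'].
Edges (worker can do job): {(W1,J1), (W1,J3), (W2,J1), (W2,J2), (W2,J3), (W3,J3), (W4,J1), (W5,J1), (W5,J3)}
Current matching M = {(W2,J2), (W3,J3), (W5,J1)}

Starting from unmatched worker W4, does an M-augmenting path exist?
No augmenting path from W4

Alternating search from W4 reaches jobs: {J1, J3}.
Every reachable job is already matched in M, and following those matched edges back to workers exposes no further unvisited jobs.
No M-augmenting path from W4 exists.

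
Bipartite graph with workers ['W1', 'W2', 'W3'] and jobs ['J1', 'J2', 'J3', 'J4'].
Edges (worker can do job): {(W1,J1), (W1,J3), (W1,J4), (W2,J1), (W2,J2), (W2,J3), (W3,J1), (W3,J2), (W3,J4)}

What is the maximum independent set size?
Maximum independent set = 4

By König's theorem:
- Min vertex cover = Max matching = 3
- Max independent set = Total vertices - Min vertex cover
- Max independent set = 7 - 3 = 4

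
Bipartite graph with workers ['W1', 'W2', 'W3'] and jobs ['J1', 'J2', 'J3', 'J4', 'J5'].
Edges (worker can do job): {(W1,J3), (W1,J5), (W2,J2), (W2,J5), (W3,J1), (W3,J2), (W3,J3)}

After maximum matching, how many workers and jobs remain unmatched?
Unmatched: 0 workers, 2 jobs

Maximum matching size: 3
Workers: 3 total, 3 matched, 0 unmatched
Jobs: 5 total, 3 matched, 2 unmatched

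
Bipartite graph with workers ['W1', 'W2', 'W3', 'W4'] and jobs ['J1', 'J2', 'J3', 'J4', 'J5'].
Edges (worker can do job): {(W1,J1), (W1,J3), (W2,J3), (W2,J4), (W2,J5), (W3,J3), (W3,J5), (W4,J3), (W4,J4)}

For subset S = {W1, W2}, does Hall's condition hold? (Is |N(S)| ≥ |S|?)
Yes: |N(S)| = 4, |S| = 2

Subset S = {W1, W2}
Neighbors N(S) = {J1, J3, J4, J5}

|N(S)| = 4, |S| = 2
Hall's condition: |N(S)| ≥ |S| is satisfied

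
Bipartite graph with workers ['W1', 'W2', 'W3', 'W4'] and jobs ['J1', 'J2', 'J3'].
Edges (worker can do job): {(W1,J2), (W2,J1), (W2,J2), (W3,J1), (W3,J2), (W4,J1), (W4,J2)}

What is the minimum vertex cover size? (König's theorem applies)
Minimum vertex cover size = 2

By König's theorem: in bipartite graphs,
min vertex cover = max matching = 2

Maximum matching has size 2, so minimum vertex cover also has size 2.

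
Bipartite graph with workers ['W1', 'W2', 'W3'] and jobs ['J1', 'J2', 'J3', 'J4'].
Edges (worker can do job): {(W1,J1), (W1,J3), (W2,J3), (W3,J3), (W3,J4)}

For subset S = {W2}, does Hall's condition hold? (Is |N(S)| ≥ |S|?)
Yes: |N(S)| = 1, |S| = 1

Subset S = {W2}
Neighbors N(S) = {J3}

|N(S)| = 1, |S| = 1
Hall's condition: |N(S)| ≥ |S| is satisfied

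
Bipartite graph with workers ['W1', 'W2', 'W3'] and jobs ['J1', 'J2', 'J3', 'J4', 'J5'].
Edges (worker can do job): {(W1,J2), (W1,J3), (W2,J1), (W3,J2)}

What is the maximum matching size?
Maximum matching size = 3

Maximum matching: {(W1,J3), (W2,J1), (W3,J2)}
Size: 3

This assigns 3 workers to 3 distinct jobs.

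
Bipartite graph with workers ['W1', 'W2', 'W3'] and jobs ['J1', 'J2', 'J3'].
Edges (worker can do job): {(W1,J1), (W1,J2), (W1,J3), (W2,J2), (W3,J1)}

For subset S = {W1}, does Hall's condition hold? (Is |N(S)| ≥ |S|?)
Yes: |N(S)| = 3, |S| = 1

Subset S = {W1}
Neighbors N(S) = {J1, J2, J3}

|N(S)| = 3, |S| = 1
Hall's condition: |N(S)| ≥ |S| is satisfied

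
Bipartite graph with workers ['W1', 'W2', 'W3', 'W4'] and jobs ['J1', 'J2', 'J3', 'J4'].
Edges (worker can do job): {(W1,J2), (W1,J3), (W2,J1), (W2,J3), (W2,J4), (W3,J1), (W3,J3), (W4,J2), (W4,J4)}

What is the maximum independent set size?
Maximum independent set = 4

By König's theorem:
- Min vertex cover = Max matching = 4
- Max independent set = Total vertices - Min vertex cover
- Max independent set = 8 - 4 = 4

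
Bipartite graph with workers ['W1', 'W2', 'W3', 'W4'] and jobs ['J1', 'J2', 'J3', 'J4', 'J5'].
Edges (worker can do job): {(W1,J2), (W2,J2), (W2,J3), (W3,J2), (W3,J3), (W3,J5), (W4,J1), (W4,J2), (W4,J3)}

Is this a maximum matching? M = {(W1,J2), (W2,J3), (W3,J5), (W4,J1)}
Yes, size 4 is maximum

Proposed matching has size 4.
Maximum matching size for this graph: 4.

This is a maximum matching.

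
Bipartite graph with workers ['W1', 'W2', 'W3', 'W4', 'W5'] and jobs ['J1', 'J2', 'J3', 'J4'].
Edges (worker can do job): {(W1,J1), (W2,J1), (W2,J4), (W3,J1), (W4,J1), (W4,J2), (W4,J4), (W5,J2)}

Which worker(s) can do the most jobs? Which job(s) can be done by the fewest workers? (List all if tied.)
Most versatile: W4 (3 jobs); Least covered: J3 (0 workers)

Worker degrees (jobs they can do): W1:1, W2:2, W3:1, W4:3, W5:1
Job degrees (workers who can do it): J1:4, J2:2, J3:0, J4:2

Maximum worker degree is 3, achieved by: W4
Minimum job degree is 0, achieved by: J3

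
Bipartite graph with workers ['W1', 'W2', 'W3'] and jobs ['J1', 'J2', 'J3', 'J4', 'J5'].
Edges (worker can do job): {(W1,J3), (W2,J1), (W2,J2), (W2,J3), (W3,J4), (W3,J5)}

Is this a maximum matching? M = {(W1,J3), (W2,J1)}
No, size 2 is not maximum

Proposed matching has size 2.
Maximum matching size for this graph: 3.

This is NOT maximum - can be improved to size 3.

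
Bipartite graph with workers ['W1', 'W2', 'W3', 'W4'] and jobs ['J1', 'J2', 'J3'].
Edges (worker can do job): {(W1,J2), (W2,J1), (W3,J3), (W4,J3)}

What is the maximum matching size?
Maximum matching size = 3

Maximum matching: {(W1,J2), (W2,J1), (W4,J3)}
Size: 3

This assigns 3 workers to 3 distinct jobs.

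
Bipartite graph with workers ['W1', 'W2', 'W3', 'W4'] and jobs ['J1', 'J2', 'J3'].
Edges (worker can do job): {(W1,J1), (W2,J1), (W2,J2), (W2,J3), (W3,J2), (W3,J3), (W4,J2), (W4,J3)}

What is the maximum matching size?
Maximum matching size = 3

Maximum matching: {(W1,J1), (W3,J3), (W4,J2)}
Size: 3

This assigns 3 workers to 3 distinct jobs.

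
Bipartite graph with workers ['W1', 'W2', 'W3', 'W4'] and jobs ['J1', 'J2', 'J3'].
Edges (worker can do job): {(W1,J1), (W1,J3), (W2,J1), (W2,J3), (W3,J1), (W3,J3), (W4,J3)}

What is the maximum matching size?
Maximum matching size = 2

Maximum matching: {(W3,J1), (W4,J3)}
Size: 2

This assigns 2 workers to 2 distinct jobs.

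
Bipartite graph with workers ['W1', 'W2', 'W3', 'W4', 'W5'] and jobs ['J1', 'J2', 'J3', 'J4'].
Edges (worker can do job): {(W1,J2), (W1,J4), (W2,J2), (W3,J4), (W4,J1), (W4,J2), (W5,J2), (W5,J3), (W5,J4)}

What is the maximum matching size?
Maximum matching size = 4

Maximum matching: {(W1,J2), (W3,J4), (W4,J1), (W5,J3)}
Size: 4

This assigns 4 workers to 4 distinct jobs.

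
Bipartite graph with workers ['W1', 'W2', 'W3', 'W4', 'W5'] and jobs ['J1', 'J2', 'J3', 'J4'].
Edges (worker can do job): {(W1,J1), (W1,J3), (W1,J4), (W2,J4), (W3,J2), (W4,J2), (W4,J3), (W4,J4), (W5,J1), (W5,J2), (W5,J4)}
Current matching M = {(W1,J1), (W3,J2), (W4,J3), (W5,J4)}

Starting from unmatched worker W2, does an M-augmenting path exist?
No augmenting path from W2

Alternating search from W2 reaches jobs: {J1, J2, J3, J4}.
Every reachable job is already matched in M, and following those matched edges back to workers exposes no further unvisited jobs.
No M-augmenting path from W2 exists.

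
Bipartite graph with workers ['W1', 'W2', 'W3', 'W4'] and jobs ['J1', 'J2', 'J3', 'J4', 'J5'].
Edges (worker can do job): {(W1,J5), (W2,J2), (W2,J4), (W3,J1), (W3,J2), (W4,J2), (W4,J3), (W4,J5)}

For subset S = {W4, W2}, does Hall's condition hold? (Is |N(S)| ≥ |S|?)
Yes: |N(S)| = 4, |S| = 2

Subset S = {W4, W2}
Neighbors N(S) = {J2, J3, J4, J5}

|N(S)| = 4, |S| = 2
Hall's condition: |N(S)| ≥ |S| is satisfied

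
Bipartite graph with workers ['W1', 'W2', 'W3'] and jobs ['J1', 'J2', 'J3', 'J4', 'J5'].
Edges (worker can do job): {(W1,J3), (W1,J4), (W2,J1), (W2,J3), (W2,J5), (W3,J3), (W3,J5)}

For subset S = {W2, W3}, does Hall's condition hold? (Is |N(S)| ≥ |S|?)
Yes: |N(S)| = 3, |S| = 2

Subset S = {W2, W3}
Neighbors N(S) = {J1, J3, J5}

|N(S)| = 3, |S| = 2
Hall's condition: |N(S)| ≥ |S| is satisfied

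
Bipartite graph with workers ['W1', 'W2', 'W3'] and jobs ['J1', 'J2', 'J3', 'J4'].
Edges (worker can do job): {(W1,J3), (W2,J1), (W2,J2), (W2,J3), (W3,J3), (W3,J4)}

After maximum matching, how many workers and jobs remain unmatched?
Unmatched: 0 workers, 1 jobs

Maximum matching size: 3
Workers: 3 total, 3 matched, 0 unmatched
Jobs: 4 total, 3 matched, 1 unmatched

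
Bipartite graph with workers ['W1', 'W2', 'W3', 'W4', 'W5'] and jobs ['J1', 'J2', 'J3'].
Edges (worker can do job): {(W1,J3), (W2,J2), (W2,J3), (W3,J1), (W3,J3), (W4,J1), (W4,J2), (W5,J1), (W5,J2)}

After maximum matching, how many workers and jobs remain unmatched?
Unmatched: 2 workers, 0 jobs

Maximum matching size: 3
Workers: 5 total, 3 matched, 2 unmatched
Jobs: 3 total, 3 matched, 0 unmatched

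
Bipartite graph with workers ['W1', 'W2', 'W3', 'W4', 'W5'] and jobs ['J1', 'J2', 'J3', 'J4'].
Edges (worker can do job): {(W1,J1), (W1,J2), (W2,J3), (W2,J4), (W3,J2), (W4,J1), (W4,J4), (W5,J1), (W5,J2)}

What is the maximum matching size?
Maximum matching size = 4

Maximum matching: {(W2,J3), (W3,J2), (W4,J4), (W5,J1)}
Size: 4

This assigns 4 workers to 4 distinct jobs.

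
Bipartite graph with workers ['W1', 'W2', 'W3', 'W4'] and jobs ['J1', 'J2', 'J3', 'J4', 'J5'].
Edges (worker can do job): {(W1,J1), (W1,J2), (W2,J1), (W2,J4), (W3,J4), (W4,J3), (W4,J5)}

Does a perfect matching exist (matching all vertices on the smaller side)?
Yes, perfect matching exists (size 4)

Perfect matching: {(W1,J2), (W2,J1), (W3,J4), (W4,J3)}
All 4 vertices on the smaller side are matched.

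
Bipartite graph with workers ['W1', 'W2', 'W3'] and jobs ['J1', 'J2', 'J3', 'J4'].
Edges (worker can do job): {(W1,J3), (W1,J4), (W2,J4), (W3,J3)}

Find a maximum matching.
Matching: {(W1,J4), (W3,J3)}

Maximum matching (size 2):
  W1 → J4
  W3 → J3

Each worker is assigned to at most one job, and each job to at most one worker.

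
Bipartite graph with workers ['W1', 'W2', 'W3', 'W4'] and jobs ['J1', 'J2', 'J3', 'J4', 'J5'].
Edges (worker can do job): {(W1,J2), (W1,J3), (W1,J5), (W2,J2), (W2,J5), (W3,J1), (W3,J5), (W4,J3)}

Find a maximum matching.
Matching: {(W1,J2), (W2,J5), (W3,J1), (W4,J3)}

Maximum matching (size 4):
  W1 → J2
  W2 → J5
  W3 → J1
  W4 → J3

Each worker is assigned to at most one job, and each job to at most one worker.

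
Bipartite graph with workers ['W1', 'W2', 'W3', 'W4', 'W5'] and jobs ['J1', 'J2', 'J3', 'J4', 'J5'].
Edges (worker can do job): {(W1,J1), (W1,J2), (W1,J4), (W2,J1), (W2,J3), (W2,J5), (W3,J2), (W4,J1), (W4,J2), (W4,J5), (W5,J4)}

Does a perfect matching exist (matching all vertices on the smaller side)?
Yes, perfect matching exists (size 5)

Perfect matching: {(W1,J1), (W2,J3), (W3,J2), (W4,J5), (W5,J4)}
All 5 vertices on the smaller side are matched.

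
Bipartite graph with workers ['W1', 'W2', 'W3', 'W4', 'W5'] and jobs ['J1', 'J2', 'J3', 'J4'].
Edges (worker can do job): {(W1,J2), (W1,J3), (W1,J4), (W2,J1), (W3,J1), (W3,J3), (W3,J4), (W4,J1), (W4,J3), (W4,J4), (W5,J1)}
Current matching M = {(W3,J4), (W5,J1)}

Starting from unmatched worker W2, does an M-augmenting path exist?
No augmenting path from W2

Alternating search from W2 reaches jobs: {J1}.
Every reachable job is already matched in M, and following those matched edges back to workers exposes no further unvisited jobs.
No M-augmenting path from W2 exists.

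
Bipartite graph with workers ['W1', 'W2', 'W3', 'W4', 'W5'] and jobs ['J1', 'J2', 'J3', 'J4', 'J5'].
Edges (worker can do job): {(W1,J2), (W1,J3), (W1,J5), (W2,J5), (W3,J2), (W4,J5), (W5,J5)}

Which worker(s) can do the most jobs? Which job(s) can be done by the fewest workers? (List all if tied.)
Most versatile: W1 (3 jobs); Least covered: J1, J4 (0 workers)

Worker degrees (jobs they can do): W1:3, W2:1, W3:1, W4:1, W5:1
Job degrees (workers who can do it): J1:0, J2:2, J3:1, J4:0, J5:4

Maximum worker degree is 3, achieved by: W1
Minimum job degree is 0, achieved by: J1, J4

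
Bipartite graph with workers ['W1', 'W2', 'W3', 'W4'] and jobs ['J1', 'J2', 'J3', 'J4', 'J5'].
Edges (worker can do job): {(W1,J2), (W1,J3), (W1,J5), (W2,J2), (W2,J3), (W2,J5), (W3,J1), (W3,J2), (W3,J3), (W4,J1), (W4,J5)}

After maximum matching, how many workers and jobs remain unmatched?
Unmatched: 0 workers, 1 jobs

Maximum matching size: 4
Workers: 4 total, 4 matched, 0 unmatched
Jobs: 5 total, 4 matched, 1 unmatched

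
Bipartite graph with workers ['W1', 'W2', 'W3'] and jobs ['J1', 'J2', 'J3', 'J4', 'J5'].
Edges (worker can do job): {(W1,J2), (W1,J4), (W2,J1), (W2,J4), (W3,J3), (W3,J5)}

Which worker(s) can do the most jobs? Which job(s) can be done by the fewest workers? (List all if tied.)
Most versatile: W1, W2, W3 (2 jobs); Least covered: J1, J2, J3, J5 (1 workers)

Worker degrees (jobs they can do): W1:2, W2:2, W3:2
Job degrees (workers who can do it): J1:1, J2:1, J3:1, J4:2, J5:1

Maximum worker degree is 2, achieved by: W1, W2, W3
Minimum job degree is 1, achieved by: J1, J2, J3, J5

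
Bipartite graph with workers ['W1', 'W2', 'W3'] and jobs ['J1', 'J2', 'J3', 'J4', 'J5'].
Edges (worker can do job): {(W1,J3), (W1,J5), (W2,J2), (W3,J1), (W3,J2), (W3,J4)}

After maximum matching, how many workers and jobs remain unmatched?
Unmatched: 0 workers, 2 jobs

Maximum matching size: 3
Workers: 3 total, 3 matched, 0 unmatched
Jobs: 5 total, 3 matched, 2 unmatched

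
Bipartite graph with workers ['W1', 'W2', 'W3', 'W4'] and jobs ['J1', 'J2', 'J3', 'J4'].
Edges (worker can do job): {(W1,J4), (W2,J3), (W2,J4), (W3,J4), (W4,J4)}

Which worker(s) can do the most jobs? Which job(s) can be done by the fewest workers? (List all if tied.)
Most versatile: W2 (2 jobs); Least covered: J1, J2 (0 workers)

Worker degrees (jobs they can do): W1:1, W2:2, W3:1, W4:1
Job degrees (workers who can do it): J1:0, J2:0, J3:1, J4:4

Maximum worker degree is 2, achieved by: W2
Minimum job degree is 0, achieved by: J1, J2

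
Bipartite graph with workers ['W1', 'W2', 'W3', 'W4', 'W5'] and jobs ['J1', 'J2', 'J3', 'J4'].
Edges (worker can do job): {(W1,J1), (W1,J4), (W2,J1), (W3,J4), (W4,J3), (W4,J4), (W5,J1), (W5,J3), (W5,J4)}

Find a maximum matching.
Matching: {(W3,J4), (W4,J3), (W5,J1)}

Maximum matching (size 3):
  W3 → J4
  W4 → J3
  W5 → J1

Each worker is assigned to at most one job, and each job to at most one worker.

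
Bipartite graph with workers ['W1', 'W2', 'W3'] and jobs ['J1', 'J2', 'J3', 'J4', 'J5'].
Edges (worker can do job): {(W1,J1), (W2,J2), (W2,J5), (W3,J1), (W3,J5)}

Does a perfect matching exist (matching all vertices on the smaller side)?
Yes, perfect matching exists (size 3)

Perfect matching: {(W1,J1), (W2,J2), (W3,J5)}
All 3 vertices on the smaller side are matched.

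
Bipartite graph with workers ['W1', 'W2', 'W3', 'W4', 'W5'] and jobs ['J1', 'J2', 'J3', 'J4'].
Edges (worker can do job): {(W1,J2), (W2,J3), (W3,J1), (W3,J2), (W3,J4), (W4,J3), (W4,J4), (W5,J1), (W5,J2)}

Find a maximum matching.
Matching: {(W2,J3), (W3,J1), (W4,J4), (W5,J2)}

Maximum matching (size 4):
  W2 → J3
  W3 → J1
  W4 → J4
  W5 → J2

Each worker is assigned to at most one job, and each job to at most one worker.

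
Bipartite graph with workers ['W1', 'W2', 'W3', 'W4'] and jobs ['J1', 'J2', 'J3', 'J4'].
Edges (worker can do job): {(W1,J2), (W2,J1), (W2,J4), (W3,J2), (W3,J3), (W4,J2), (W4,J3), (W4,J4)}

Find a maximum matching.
Matching: {(W1,J2), (W2,J1), (W3,J3), (W4,J4)}

Maximum matching (size 4):
  W1 → J2
  W2 → J1
  W3 → J3
  W4 → J4

Each worker is assigned to at most one job, and each job to at most one worker.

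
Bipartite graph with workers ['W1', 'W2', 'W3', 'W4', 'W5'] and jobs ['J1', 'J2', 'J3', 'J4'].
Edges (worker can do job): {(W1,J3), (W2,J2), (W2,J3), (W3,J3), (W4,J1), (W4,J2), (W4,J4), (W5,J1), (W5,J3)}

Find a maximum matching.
Matching: {(W2,J2), (W3,J3), (W4,J4), (W5,J1)}

Maximum matching (size 4):
  W2 → J2
  W3 → J3
  W4 → J4
  W5 → J1

Each worker is assigned to at most one job, and each job to at most one worker.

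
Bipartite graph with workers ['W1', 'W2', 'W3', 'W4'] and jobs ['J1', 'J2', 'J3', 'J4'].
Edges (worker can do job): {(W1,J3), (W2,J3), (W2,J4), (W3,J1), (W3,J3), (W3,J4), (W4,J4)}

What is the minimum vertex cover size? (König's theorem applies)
Minimum vertex cover size = 3

By König's theorem: in bipartite graphs,
min vertex cover = max matching = 3

Maximum matching has size 3, so minimum vertex cover also has size 3.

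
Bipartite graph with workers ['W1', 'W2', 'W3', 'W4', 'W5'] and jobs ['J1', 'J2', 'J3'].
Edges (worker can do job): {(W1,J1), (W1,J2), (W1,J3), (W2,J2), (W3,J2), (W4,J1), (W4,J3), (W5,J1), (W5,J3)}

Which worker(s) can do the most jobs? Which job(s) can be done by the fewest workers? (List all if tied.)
Most versatile: W1 (3 jobs); Least covered: J1, J2, J3 (3 workers)

Worker degrees (jobs they can do): W1:3, W2:1, W3:1, W4:2, W5:2
Job degrees (workers who can do it): J1:3, J2:3, J3:3

Maximum worker degree is 3, achieved by: W1
Minimum job degree is 3, achieved by: J1, J2, J3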